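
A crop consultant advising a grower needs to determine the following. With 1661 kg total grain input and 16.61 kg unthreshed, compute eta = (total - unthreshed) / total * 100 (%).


eta = (total - unthreshed) / total * 100
    = (1661 - 16.61) / 1661 * 100
    = 1644.39 / 1661 * 100
    = 99%


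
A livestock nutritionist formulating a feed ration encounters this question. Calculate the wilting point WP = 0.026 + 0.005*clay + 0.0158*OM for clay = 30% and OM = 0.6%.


WP = 0.026 + 0.005*30 + 0.0158*0.6
   = 0.026 + 0.1500 + 0.0095
   = 0.1855


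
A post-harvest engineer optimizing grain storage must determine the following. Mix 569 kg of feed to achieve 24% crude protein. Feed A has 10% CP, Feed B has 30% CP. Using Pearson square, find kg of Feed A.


parts_A = CP_b - target = 30 - 24 = 6
parts_B = target - CP_a = 24 - 10 = 14
total_parts = 6 + 14 = 20
Feed A = 569 * 6 / 20 = 170.70 kg
Feed B = 569 * 14 / 20 = 398.30 kg

170.70 kg


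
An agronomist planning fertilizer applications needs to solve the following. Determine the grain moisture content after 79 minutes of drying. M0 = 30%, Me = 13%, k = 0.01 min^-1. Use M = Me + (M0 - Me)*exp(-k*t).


M = Me + (M0 - Me) * e^(-k*t)
  = 13 + (30 - 13) * e^(-0.01*79)
  = 13 + 17 * e^(-0.790)
  = 13 + 17 * 0.45384
  = 13 + 7.7154
  = 20.72%


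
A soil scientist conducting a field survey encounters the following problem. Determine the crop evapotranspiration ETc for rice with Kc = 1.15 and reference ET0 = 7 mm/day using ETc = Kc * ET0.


ETc = Kc * ET0
    = 1.15 * 7
    = 8.05 mm/day


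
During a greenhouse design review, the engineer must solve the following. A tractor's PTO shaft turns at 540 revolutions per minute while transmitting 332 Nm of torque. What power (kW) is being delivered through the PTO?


P = 2*pi*n*T / 60000
  = 2*pi * 540 * 332 / 60000
  = 1126449.46 / 60000
  = 18.77 kW


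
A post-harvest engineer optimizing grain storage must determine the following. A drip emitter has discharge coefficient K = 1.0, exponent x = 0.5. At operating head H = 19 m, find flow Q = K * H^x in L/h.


Q = K * H^x
  = 1.0 * 19^0.5
  = 1.0 * 4.3589
  = 4.36 L/h


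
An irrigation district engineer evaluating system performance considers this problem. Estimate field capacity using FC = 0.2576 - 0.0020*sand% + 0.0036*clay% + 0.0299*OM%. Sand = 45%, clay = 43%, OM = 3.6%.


FC = 0.2576 - 0.0020*45 + 0.0036*43 + 0.0299*3.6
   = 0.2576 - 0.0900 + 0.1548 + 0.1076
   = 0.4300


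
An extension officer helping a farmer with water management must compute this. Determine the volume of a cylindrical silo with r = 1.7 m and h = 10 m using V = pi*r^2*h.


V = pi * r^2 * h
  = pi * 1.7^2 * 10
  = pi * 2.89 * 10
  = 90.79 m^3


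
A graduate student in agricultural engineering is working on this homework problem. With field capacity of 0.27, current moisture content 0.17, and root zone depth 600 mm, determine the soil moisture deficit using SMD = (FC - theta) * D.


SMD = (FC - theta) * D
    = (0.27 - 0.17) * 600
    = 0.100 * 600
    = 60 mm


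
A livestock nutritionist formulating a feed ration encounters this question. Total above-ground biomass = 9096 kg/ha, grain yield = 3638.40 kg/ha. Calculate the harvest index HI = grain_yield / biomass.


HI = grain_yield / biomass
   = 3638.40 / 9096
   = 0.40


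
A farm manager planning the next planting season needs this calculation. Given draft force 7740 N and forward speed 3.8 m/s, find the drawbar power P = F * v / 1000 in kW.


P = F * v / 1000
  = 7740 * 3.8 / 1000
  = 29412 / 1000
  = 29.41 kW


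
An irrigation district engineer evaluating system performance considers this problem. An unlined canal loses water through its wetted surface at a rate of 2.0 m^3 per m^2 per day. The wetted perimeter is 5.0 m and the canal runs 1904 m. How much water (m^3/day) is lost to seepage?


S = C * P * L
  = 2.0 * 5.0 * 1904
  = 19040 m^3/day


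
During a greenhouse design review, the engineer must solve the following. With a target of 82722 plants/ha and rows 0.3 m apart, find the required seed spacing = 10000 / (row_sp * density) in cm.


spacing = 10000 / (row_sp * density)
        = 10000 / (0.3 * 82722)
        = 10000 / 24816.60
        = 0.40296 m = 40.30 cm


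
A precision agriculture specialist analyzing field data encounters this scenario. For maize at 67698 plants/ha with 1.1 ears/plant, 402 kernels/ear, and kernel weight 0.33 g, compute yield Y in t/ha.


Y = density * ears * kernels * kw
  = 67698 * 1.1 * 402 * 0.33 g/ha
  = 9878898.35 g/ha
  = 9878.90 kg/ha = 9.88 t/ha


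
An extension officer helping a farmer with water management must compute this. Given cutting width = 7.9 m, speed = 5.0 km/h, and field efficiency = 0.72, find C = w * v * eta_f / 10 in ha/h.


C = w * v * eta_f / 10
  = 7.9 * 5.0 * 0.72 / 10
  = 28.44 / 10
  = 2.84 ha/h


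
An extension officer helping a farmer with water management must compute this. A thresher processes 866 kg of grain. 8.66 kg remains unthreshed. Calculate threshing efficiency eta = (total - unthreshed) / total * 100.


eta = (total - unthreshed) / total * 100
    = (866 - 8.66) / 866 * 100
    = 857.34 / 866 * 100
    = 99%


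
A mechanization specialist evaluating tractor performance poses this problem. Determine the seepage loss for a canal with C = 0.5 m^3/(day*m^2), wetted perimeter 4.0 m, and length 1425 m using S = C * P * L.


S = C * P * L
  = 0.5 * 4.0 * 1425
  = 2850 m^3/day


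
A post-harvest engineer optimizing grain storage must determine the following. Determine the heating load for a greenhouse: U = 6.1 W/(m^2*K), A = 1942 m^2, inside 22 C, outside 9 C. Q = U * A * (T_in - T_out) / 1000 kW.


dT = 22 - (9) = 13 K
Q = U * A * dT
  = 6.1 * 1942 * 13
  = 154000.60 W = 154.00 kW


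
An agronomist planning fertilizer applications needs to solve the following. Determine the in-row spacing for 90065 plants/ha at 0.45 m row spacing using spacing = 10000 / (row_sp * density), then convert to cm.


spacing = 10000 / (row_sp * density)
        = 10000 / (0.45 * 90065)
        = 10000 / 40529.25
        = 0.24674 m = 24.67 cm


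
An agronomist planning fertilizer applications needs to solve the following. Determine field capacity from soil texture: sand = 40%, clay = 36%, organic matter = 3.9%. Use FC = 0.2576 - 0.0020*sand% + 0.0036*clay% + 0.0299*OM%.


FC = 0.2576 - 0.0020*40 + 0.0036*36 + 0.0299*3.9
   = 0.2576 - 0.0800 + 0.1296 + 0.1166
   = 0.4238


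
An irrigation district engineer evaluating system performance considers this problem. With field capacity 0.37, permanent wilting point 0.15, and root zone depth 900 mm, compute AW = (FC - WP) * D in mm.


AW = (FC - WP) * D
   = (0.37 - 0.15) * 900
   = 0.22 * 900
   = 198 mm


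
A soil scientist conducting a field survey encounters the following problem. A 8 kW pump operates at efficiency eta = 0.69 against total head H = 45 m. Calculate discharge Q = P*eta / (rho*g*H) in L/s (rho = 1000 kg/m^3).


Q = (P * 1000 * eta) / (rho * g * H)
  = (8 * 1000 * 0.69) / (1000 * 9.81 * 45)
  = 5520 / 441450
  = 0.01250 m^3/s = 12.50 L/s


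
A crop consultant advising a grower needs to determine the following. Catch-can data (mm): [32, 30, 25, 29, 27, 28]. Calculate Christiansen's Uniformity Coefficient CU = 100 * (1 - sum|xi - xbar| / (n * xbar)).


xbar = 171 / 6 = 28.500
sum|xi - xbar| = 11
CU = 100 * (1 - 11 / (6 * 28.500))
   = 100 * (1 - 0.0643)
   = 93.57%


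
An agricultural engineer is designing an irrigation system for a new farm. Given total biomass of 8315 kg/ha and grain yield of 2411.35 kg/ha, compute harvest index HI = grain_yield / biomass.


HI = grain_yield / biomass
   = 2411.35 / 8315
   = 0.29


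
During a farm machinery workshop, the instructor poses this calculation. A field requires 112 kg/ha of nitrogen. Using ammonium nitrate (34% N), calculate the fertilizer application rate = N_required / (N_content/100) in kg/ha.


Rate = N_required / (N_content / 100)
     = 112 / (34 / 100)
     = 112 / 0.34
     = 329.41 kg/ha


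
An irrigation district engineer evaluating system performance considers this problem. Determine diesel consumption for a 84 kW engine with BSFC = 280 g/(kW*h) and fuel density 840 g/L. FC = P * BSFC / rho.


FC = P * BSFC / rho_fuel
   = 84 * 280 / 840
   = 23520 / 840
   = 28 L/h


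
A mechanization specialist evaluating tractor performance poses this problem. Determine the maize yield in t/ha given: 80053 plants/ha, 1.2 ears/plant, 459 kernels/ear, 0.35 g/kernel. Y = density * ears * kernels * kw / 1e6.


Y = density * ears * kernels * kw
  = 80053 * 1.2 * 459 * 0.35 g/ha
  = 15432617.34 g/ha
  = 15432.62 kg/ha = 15.43 t/ha


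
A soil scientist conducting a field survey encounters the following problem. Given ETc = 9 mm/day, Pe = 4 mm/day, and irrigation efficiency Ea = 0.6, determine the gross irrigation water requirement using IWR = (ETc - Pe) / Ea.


IWR = (ETc - Pe) / Ea
    = (9 - 4) / 0.6
    = 5 / 0.6
    = 8.33 mm/day


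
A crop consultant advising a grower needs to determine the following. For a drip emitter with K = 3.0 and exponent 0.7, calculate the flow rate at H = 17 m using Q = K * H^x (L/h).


Q = K * H^x
  = 3.0 * 17^0.7
  = 3.0 * 7.2663
  = 21.80 L/h


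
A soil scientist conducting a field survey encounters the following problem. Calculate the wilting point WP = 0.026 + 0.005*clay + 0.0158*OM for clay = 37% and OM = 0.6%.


WP = 0.026 + 0.005*37 + 0.0158*0.6
   = 0.026 + 0.1850 + 0.0095
   = 0.2205


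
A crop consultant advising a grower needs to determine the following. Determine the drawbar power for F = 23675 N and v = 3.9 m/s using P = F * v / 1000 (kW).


P = F * v / 1000
  = 23675 * 3.9 / 1000
  = 92332.50 / 1000
  = 92.33 kW


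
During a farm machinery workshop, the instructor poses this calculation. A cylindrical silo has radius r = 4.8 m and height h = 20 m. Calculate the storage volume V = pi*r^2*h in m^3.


V = pi * r^2 * h
  = pi * 4.8^2 * 20
  = pi * 23.04 * 20
  = 1447.65 m^3


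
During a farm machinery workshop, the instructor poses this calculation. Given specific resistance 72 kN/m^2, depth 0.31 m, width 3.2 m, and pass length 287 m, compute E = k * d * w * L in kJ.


E = k * d * w * L
  = 72 * 0.31 * 3.2 * 287
  = 20498.69 kJ


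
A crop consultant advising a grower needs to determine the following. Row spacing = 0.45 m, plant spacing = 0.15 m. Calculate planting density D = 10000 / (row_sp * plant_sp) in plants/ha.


D = 10000 / (row_sp * plant_sp)
  = 10000 / (0.45 * 0.15)
  = 10000 / 0.0675
  = 148148.15 plants/ha


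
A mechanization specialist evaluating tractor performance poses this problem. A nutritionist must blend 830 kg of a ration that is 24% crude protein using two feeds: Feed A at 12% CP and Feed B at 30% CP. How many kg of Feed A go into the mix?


parts_A = CP_b - target = 30 - 24 = 6
parts_B = target - CP_a = 24 - 12 = 12
total_parts = 6 + 12 = 18
Feed A = 830 * 6 / 18 = 276.67 kg
Feed B = 830 * 12 / 18 = 553.33 kg

276.67 kg


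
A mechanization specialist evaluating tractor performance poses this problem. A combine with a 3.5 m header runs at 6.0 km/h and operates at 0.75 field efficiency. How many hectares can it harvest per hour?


C = w * v * eta_f / 10
  = 3.5 * 6.0 * 0.75 / 10
  = 15.75 / 10
  = 1.58 ha/h


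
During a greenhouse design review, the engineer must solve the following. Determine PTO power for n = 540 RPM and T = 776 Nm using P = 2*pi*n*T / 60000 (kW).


P = 2*pi*n*T / 60000
  = 2*pi * 540 * 776 / 60000
  = 2632905.97 / 60000
  = 43.88 kW


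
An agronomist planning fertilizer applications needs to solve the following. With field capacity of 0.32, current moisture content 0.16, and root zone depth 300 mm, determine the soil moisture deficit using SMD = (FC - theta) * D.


SMD = (FC - theta) * D
    = (0.32 - 0.16) * 300
    = 0.160 * 300
    = 48 mm


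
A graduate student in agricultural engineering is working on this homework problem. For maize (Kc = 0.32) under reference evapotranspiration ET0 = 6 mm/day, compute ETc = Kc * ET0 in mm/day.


ETc = Kc * ET0
    = 0.32 * 6
    = 1.92 mm/day


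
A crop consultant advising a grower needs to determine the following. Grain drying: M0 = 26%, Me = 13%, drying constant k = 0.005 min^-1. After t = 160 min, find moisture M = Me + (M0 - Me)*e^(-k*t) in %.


M = Me + (M0 - Me) * e^(-k*t)
  = 13 + (26 - 13) * e^(-0.005*160)
  = 13 + 13 * e^(-0.800)
  = 13 + 13 * 0.44933
  = 13 + 5.8413
  = 18.84%


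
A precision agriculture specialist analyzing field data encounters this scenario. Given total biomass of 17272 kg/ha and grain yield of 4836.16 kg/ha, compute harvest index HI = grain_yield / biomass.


HI = grain_yield / biomass
   = 4836.16 / 17272
   = 0.28


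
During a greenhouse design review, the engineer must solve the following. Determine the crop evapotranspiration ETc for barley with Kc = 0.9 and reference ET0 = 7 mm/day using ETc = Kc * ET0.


ETc = Kc * ET0
    = 0.9 * 7
    = 6.30 mm/day


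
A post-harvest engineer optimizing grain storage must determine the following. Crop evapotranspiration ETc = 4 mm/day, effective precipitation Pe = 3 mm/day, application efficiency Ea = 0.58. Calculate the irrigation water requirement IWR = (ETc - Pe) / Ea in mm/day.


IWR = (ETc - Pe) / Ea
    = (4 - 3) / 0.58
    = 1 / 0.58
    = 1.72 mm/day


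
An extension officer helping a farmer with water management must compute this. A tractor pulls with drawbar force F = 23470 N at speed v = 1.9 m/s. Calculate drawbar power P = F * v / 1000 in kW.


P = F * v / 1000
  = 23470 * 1.9 / 1000
  = 44593 / 1000
  = 44.59 kW


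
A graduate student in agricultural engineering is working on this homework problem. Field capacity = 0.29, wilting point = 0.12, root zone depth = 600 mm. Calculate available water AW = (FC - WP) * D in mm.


AW = (FC - WP) * D
   = (0.29 - 0.12) * 600
   = 0.17 * 600
   = 102 mm


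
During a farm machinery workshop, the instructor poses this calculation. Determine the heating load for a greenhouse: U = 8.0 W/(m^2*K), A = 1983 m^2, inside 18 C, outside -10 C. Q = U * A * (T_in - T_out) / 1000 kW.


dT = 18 - (-10) = 28 K
Q = U * A * dT
  = 8.0 * 1983 * 28
  = 444192 W = 444.19 kW


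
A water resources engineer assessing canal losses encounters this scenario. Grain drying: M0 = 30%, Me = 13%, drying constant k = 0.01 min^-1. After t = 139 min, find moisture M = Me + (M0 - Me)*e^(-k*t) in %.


M = Me + (M0 - Me) * e^(-k*t)
  = 13 + (30 - 13) * e^(-0.01*139)
  = 13 + 17 * e^(-1.390)
  = 13 + 17 * 0.24908
  = 13 + 4.2343
  = 17.23%


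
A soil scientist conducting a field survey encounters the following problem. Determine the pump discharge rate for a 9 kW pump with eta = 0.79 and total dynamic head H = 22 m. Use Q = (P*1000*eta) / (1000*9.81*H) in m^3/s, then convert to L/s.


Q = (P * 1000 * eta) / (rho * g * H)
  = (9 * 1000 * 0.79) / (1000 * 9.81 * 22)
  = 7110 / 215820
  = 0.03294 m^3/s = 32.94 L/s


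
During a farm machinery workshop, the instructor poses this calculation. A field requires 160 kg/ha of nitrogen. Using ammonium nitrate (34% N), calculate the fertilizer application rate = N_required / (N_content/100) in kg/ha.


Rate = N_required / (N_content / 100)
     = 160 / (34 / 100)
     = 160 / 0.34
     = 470.59 kg/ha


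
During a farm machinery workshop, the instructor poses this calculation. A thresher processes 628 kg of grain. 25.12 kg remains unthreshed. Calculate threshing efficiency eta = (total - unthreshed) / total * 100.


eta = (total - unthreshed) / total * 100
    = (628 - 25.12) / 628 * 100
    = 602.88 / 628 * 100
    = 96%


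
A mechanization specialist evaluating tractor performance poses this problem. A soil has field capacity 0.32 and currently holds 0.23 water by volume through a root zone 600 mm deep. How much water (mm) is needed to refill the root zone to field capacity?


SMD = (FC - theta) * D
    = (0.32 - 0.23) * 600
    = 0.090 * 600
    = 54 mm


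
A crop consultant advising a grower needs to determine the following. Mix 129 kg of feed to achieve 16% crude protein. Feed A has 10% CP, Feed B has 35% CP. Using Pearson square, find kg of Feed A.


parts_A = CP_b - target = 35 - 16 = 19
parts_B = target - CP_a = 16 - 10 = 6
total_parts = 19 + 6 = 25
Feed A = 129 * 19 / 25 = 98.04 kg
Feed B = 129 * 6 / 25 = 30.96 kg

98.04 kg


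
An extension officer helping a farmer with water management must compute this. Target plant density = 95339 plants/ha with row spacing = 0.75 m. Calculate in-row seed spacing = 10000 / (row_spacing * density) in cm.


spacing = 10000 / (row_sp * density)
        = 10000 / (0.75 * 95339)
        = 10000 / 71504.25
        = 0.13985 m = 13.99 cm


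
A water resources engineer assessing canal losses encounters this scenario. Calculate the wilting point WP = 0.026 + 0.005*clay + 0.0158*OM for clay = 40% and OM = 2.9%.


WP = 0.026 + 0.005*40 + 0.0158*2.9
   = 0.026 + 0.2000 + 0.0458
   = 0.2718


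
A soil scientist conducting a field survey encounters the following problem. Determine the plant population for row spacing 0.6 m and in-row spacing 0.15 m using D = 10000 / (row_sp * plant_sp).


D = 10000 / (row_sp * plant_sp)
  = 10000 / (0.6 * 0.15)
  = 10000 / 0.0900
  = 111111.11 plants/ha


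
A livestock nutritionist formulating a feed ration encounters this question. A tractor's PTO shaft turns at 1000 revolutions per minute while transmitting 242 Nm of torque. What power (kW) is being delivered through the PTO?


P = 2*pi*n*T / 60000
  = 2*pi * 1000 * 242 / 60000
  = 1520530.84 / 60000
  = 25.34 kW


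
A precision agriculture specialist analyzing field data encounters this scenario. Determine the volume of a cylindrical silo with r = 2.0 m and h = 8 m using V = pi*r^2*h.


V = pi * r^2 * h
  = pi * 2.0^2 * 8
  = pi * 4 * 8
  = 100.53 m^3


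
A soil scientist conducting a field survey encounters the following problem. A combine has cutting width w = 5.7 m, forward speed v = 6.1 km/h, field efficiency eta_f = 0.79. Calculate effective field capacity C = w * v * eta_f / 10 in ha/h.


C = w * v * eta_f / 10
  = 5.7 * 6.1 * 0.79 / 10
  = 27.47 / 10
  = 2.75 ha/h


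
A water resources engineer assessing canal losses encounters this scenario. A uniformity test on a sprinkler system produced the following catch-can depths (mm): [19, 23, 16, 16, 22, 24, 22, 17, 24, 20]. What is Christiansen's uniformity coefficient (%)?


xbar = 203 / 10 = 20.300
sum|xi - xbar| = 27
CU = 100 * (1 - 27 / (10 * 20.300))
   = 100 * (1 - 0.1330)
   = 86.70%


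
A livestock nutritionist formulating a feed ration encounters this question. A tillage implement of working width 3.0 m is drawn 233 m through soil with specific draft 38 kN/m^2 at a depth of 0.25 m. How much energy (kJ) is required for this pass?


E = k * d * w * L
  = 38 * 0.25 * 3.0 * 233
  = 6640.50 kJ


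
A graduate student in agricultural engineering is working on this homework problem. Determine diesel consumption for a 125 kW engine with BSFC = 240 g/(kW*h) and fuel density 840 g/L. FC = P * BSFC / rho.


FC = P * BSFC / rho_fuel
   = 125 * 240 / 840
   = 30000 / 840
   = 35.71 L/h


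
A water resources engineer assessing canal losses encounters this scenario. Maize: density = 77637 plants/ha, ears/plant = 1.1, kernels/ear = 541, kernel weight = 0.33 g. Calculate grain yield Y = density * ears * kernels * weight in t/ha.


Y = density * ears * kernels * kw
  = 77637 * 1.1 * 541 * 0.33 g/ha
  = 15246586.97 g/ha
  = 15246.59 kg/ha = 15.25 t/ha


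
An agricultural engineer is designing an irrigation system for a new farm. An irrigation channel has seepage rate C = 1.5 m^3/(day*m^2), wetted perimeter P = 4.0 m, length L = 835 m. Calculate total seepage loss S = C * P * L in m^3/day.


S = C * P * L
  = 1.5 * 4.0 * 835
  = 5010 m^3/day


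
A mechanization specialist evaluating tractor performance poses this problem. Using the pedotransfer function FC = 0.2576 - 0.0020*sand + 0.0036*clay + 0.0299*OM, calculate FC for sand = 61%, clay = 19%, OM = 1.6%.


FC = 0.2576 - 0.0020*61 + 0.0036*19 + 0.0299*1.6
   = 0.2576 - 0.1220 + 0.0684 + 0.0478
   = 0.2518


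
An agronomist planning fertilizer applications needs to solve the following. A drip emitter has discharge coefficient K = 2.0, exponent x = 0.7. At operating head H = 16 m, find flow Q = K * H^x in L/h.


Q = K * H^x
  = 2.0 * 16^0.7
  = 2.0 * 6.9644
  = 13.93 L/h


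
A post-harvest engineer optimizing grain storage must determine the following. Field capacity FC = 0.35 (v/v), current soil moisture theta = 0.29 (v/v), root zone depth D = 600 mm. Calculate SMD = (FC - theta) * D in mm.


SMD = (FC - theta) * D
    = (0.35 - 0.29) * 600
    = 0.060 * 600
    = 36 mm


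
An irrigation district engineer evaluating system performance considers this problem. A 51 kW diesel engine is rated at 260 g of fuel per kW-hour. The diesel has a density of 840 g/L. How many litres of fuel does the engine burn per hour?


FC = P * BSFC / rho_fuel
   = 51 * 260 / 840
   = 13260 / 840
   = 15.79 L/h


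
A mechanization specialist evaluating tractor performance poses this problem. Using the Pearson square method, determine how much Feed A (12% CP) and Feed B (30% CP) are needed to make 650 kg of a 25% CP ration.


parts_A = CP_b - target = 30 - 25 = 5
parts_B = target - CP_a = 25 - 12 = 13
total_parts = 5 + 13 = 18
Feed A = 650 * 5 / 18 = 180.56 kg
Feed B = 650 * 13 / 18 = 469.44 kg

180.56 kg


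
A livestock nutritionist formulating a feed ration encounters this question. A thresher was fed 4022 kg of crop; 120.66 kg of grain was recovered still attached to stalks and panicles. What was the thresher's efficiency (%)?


eta = (total - unthreshed) / total * 100
    = (4022 - 120.66) / 4022 * 100
    = 3901.34 / 4022 * 100
    = 97%


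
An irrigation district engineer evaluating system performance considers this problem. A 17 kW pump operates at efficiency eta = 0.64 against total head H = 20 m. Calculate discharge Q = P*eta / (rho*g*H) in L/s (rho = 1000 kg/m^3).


Q = (P * 1000 * eta) / (rho * g * H)
  = (17 * 1000 * 0.64) / (1000 * 9.81 * 20)
  = 10880 / 196200
  = 0.05545 m^3/s = 55.45 L/s


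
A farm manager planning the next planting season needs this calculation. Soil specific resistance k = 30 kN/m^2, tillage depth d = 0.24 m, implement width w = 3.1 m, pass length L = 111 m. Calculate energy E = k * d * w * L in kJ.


E = k * d * w * L
  = 30 * 0.24 * 3.1 * 111
  = 2477.52 kJ


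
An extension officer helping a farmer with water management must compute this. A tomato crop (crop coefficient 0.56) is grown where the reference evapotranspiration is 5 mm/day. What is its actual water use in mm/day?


ETc = Kc * ET0
    = 0.56 * 5
    = 2.80 mm/day


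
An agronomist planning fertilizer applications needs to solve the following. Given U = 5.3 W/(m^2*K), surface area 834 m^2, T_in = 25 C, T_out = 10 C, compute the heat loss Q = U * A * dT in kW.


dT = 25 - (10) = 15 K
Q = U * A * dT
  = 5.3 * 834 * 15
  = 66303 W = 66.30 kW


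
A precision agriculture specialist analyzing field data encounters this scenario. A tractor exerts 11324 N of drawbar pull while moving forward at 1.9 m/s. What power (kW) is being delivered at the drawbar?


P = F * v / 1000
  = 11324 * 1.9 / 1000
  = 21515.60 / 1000
  = 21.52 kW


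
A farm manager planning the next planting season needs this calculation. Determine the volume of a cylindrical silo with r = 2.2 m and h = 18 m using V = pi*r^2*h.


V = pi * r^2 * h
  = pi * 2.2^2 * 18
  = pi * 4.84 * 18
  = 273.70 m^3


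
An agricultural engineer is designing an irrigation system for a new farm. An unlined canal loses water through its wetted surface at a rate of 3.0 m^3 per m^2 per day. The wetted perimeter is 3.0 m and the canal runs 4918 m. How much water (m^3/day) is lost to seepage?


S = C * P * L
  = 3.0 * 3.0 * 4918
  = 44262 m^3/day


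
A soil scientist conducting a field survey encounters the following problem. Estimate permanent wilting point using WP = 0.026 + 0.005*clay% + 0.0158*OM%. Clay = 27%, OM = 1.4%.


WP = 0.026 + 0.005*27 + 0.0158*1.4
   = 0.026 + 0.1350 + 0.0221
   = 0.1831


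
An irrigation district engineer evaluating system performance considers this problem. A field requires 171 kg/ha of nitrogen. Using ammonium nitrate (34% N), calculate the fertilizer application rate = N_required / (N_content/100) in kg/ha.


Rate = N_required / (N_content / 100)
     = 171 / (34 / 100)
     = 171 / 0.34
     = 502.94 kg/ha


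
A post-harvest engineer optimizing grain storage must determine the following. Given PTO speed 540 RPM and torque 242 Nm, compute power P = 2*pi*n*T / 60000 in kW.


P = 2*pi*n*T / 60000
  = 2*pi * 540 * 242 / 60000
  = 821086.66 / 60000
  = 13.68 kW


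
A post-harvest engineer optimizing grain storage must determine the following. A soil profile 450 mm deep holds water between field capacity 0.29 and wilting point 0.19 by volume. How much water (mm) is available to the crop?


AW = (FC - WP) * D
   = (0.29 - 0.19) * 450
   = 0.10 * 450
   = 45 mm


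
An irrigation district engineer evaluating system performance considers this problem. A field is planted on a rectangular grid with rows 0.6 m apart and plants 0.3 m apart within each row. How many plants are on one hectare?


D = 10000 / (row_sp * plant_sp)
  = 10000 / (0.6 * 0.3)
  = 10000 / 0.1800
  = 55555.56 plants/ha


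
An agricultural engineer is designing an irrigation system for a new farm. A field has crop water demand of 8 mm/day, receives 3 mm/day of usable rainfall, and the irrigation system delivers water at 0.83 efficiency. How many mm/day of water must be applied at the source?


IWR = (ETc - Pe) / Ea
    = (8 - 3) / 0.83
    = 5 / 0.83
    = 6.02 mm/day


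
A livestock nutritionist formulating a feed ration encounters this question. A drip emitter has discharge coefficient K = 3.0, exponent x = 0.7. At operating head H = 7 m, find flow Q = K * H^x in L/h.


Q = K * H^x
  = 3.0 * 7^0.7
  = 3.0 * 3.9045
  = 11.71 L/h


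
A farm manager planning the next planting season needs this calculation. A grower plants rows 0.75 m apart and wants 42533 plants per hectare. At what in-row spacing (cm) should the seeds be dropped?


spacing = 10000 / (row_sp * density)
        = 10000 / (0.75 * 42533)
        = 10000 / 31899.75
        = 0.31348 m = 31.35 cm


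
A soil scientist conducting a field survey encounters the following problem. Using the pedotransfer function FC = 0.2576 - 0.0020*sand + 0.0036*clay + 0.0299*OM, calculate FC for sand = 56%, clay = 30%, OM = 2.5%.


FC = 0.2576 - 0.0020*56 + 0.0036*30 + 0.0299*2.5
   = 0.2576 - 0.1120 + 0.1080 + 0.0748
   = 0.3284


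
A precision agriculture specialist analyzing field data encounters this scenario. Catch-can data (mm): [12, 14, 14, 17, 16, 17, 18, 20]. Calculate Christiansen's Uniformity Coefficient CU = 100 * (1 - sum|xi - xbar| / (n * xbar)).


xbar = 128 / 8 = 16
sum|xi - xbar| = 16
CU = 100 * (1 - 16 / (8 * 16))
   = 100 * (1 - 0.1250)
   = 87.50%


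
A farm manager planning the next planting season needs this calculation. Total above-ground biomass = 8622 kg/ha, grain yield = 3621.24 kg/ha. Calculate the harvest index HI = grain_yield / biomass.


HI = grain_yield / biomass
   = 3621.24 / 8622
   = 0.42


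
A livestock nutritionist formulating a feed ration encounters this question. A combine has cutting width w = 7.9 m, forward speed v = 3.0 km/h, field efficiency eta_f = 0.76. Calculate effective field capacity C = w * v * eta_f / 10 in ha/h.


C = w * v * eta_f / 10
  = 7.9 * 3.0 * 0.76 / 10
  = 18.01 / 10
  = 1.80 ha/h


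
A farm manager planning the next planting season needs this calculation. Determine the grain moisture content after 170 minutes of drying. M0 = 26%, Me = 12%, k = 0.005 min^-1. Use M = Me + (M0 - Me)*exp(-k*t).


M = Me + (M0 - Me) * e^(-k*t)
  = 12 + (26 - 12) * e^(-0.005*170)
  = 12 + 14 * e^(-0.850)
  = 12 + 14 * 0.42741
  = 12 + 5.9838
  = 17.98%


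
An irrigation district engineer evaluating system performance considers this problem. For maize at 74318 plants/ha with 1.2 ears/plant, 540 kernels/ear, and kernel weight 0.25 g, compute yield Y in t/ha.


Y = density * ears * kernels * kw
  = 74318 * 1.2 * 540 * 0.25 g/ha
  = 12039516.00 g/ha
  = 12039.52 kg/ha = 12.04 t/ha


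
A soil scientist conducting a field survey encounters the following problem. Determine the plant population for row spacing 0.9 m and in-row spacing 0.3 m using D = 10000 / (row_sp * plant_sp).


D = 10000 / (row_sp * plant_sp)
  = 10000 / (0.9 * 0.3)
  = 10000 / 0.2700
  = 37037.04 plants/ha


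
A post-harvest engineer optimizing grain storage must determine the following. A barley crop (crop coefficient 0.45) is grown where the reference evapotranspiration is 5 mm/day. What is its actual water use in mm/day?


ETc = Kc * ET0
    = 0.45 * 5
    = 2.25 mm/day


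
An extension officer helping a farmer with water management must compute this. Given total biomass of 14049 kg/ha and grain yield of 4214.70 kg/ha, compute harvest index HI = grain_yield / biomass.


HI = grain_yield / biomass
   = 4214.70 / 14049
   = 0.30


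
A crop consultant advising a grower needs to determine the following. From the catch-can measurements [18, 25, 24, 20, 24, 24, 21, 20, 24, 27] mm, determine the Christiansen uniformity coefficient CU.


xbar = 227 / 10 = 22.700
sum|xi - xbar| = 23.600
CU = 100 * (1 - 23.600 / (10 * 22.700))
   = 100 * (1 - 0.1040)
   = 89.60%


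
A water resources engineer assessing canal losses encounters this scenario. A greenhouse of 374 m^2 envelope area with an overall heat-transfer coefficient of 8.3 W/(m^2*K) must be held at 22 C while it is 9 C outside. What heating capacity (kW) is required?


dT = 22 - (9) = 13 K
Q = U * A * dT
  = 8.3 * 374 * 13
  = 40354.60 W = 40.35 kW


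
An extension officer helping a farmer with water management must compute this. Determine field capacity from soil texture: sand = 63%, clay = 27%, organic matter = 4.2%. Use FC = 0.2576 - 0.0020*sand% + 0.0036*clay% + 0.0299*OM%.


FC = 0.2576 - 0.0020*63 + 0.0036*27 + 0.0299*4.2
   = 0.2576 - 0.1260 + 0.0972 + 0.1256
   = 0.3544


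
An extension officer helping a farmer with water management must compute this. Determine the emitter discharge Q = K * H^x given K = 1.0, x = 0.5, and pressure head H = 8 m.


Q = K * H^x
  = 1.0 * 8^0.5
  = 1.0 * 2.8284
  = 2.83 L/h


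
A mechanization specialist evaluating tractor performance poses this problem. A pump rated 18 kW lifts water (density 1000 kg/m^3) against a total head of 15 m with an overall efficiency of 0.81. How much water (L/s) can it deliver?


Q = (P * 1000 * eta) / (rho * g * H)
  = (18 * 1000 * 0.81) / (1000 * 9.81 * 15)
  = 14580 / 147150
  = 0.09908 m^3/s = 99.08 L/s


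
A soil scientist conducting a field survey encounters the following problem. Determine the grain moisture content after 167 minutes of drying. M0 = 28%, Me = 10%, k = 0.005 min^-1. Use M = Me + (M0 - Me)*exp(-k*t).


M = Me + (M0 - Me) * e^(-k*t)
  = 10 + (28 - 10) * e^(-0.005*167)
  = 10 + 18 * e^(-0.835)
  = 10 + 18 * 0.43387
  = 10 + 7.8097
  = 17.81%


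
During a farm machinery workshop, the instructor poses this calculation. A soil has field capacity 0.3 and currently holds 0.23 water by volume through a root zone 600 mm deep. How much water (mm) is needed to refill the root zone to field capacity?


SMD = (FC - theta) * D
    = (0.3 - 0.23) * 600
    = 0.070 * 600
    = 42 mm


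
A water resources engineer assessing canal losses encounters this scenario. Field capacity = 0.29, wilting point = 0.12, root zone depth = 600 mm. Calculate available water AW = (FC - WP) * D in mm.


AW = (FC - WP) * D
   = (0.29 - 0.12) * 600
   = 0.17 * 600
   = 102 mm


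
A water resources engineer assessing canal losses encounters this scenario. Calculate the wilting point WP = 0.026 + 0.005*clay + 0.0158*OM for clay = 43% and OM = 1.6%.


WP = 0.026 + 0.005*43 + 0.0158*1.6
   = 0.026 + 0.2150 + 0.0253
   = 0.2663


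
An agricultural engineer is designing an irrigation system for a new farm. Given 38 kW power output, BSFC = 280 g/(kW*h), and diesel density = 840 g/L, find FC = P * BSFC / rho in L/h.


FC = P * BSFC / rho_fuel
   = 38 * 280 / 840
   = 10640 / 840
   = 12.67 L/h


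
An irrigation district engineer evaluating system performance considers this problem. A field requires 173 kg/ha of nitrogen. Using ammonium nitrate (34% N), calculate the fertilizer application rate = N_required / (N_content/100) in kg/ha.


Rate = N_required / (N_content / 100)
     = 173 / (34 / 100)
     = 173 / 0.34
     = 508.82 kg/ha


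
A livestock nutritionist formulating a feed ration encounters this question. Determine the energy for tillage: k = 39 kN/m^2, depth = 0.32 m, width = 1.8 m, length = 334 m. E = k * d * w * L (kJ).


E = k * d * w * L
  = 39 * 0.32 * 1.8 * 334
  = 7502.98 kJ


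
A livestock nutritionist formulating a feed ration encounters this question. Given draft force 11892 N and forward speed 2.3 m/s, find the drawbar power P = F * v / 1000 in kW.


P = F * v / 1000
  = 11892 * 2.3 / 1000
  = 27351.60 / 1000
  = 27.35 kW


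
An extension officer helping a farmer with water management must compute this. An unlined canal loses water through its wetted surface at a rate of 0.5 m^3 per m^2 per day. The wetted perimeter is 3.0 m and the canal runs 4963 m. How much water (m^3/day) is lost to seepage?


S = C * P * L
  = 0.5 * 3.0 * 4963
  = 7444.50 m^3/day


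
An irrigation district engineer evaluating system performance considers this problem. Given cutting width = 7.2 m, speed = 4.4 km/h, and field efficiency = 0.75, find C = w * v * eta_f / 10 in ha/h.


C = w * v * eta_f / 10
  = 7.2 * 4.4 * 0.75 / 10
  = 23.76 / 10
  = 2.38 ha/h


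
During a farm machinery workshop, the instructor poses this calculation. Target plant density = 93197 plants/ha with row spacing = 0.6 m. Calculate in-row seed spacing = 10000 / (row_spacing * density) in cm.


spacing = 10000 / (row_sp * density)
        = 10000 / (0.6 * 93197)
        = 10000 / 55918.20
        = 0.17883 m = 17.88 cm


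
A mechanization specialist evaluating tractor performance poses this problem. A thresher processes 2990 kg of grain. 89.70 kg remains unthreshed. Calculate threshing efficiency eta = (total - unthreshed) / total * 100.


eta = (total - unthreshed) / total * 100
    = (2990 - 89.70) / 2990 * 100
    = 2900.30 / 2990 * 100
    = 97%


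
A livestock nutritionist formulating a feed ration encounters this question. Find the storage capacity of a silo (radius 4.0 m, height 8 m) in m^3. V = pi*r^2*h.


V = pi * r^2 * h
  = pi * 4.0^2 * 8
  = pi * 16 * 8
  = 402.12 m^3


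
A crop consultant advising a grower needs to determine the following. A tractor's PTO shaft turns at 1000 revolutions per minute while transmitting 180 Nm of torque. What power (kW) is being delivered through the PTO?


P = 2*pi*n*T / 60000
  = 2*pi * 1000 * 180 / 60000
  = 1130973.36 / 60000
  = 18.85 kW


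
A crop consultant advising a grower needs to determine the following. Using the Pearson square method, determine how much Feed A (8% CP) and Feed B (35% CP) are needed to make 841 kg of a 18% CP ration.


parts_A = CP_b - target = 35 - 18 = 17
parts_B = target - CP_a = 18 - 8 = 10
total_parts = 17 + 10 = 27
Feed A = 841 * 17 / 27 = 529.52 kg
Feed B = 841 * 10 / 27 = 311.48 kg

529.52 kg


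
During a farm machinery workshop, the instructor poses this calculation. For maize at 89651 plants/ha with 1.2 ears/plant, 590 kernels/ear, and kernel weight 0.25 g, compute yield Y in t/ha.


Y = density * ears * kernels * kw
  = 89651 * 1.2 * 590 * 0.25 g/ha
  = 15868227 g/ha
  = 15868.23 kg/ha = 15.87 t/ha


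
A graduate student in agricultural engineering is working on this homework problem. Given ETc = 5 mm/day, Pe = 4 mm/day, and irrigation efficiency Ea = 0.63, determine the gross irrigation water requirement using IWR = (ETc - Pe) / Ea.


IWR = (ETc - Pe) / Ea
    = (5 - 4) / 0.63
    = 1 / 0.63
    = 1.59 mm/day


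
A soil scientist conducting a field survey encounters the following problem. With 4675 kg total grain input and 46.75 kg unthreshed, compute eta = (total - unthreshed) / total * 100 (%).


eta = (total - unthreshed) / total * 100
    = (4675 - 46.75) / 4675 * 100
    = 4628.25 / 4675 * 100
    = 99%


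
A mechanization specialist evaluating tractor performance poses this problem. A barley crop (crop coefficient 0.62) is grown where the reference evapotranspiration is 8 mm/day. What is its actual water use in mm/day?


ETc = Kc * ET0
    = 0.62 * 8
    = 4.96 mm/day


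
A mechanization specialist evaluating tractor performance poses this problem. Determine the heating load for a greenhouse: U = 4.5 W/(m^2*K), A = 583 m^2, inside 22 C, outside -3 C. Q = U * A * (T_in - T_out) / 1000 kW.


dT = 22 - (-3) = 25 K
Q = U * A * dT
  = 4.5 * 583 * 25
  = 65587.50 W = 65.59 kW


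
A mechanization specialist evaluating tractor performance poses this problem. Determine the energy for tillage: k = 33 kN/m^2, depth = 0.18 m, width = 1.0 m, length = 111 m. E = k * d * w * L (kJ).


E = k * d * w * L
  = 33 * 0.18 * 1.0 * 111
  = 659.34 kJ


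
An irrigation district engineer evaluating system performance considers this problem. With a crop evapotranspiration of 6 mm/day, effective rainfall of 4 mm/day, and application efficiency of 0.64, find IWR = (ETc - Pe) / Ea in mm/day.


IWR = (ETc - Pe) / Ea
    = (6 - 4) / 0.64
    = 2 / 0.64
    = 3.13 mm/day


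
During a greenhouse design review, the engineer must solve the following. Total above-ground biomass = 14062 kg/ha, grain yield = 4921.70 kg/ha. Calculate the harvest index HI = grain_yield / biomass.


HI = grain_yield / biomass
   = 4921.70 / 14062
   = 0.35


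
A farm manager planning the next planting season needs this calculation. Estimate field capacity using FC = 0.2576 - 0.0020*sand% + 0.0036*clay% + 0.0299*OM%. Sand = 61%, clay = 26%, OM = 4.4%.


FC = 0.2576 - 0.0020*61 + 0.0036*26 + 0.0299*4.4
   = 0.2576 - 0.1220 + 0.0936 + 0.1316
   = 0.3608


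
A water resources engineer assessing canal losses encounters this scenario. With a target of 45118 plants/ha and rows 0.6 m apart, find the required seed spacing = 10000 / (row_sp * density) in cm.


spacing = 10000 / (row_sp * density)
        = 10000 / (0.6 * 45118)
        = 10000 / 27070.80
        = 0.36940 m = 36.94 cm


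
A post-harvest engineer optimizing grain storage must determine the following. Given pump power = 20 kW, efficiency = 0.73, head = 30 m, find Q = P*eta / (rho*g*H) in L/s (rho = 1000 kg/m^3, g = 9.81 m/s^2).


Q = (P * 1000 * eta) / (rho * g * H)
  = (20 * 1000 * 0.73) / (1000 * 9.81 * 30)
  = 14600 / 294300
  = 0.04961 m^3/s = 49.61 L/s


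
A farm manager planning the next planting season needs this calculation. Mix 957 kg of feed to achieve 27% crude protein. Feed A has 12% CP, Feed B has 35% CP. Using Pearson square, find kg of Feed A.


parts_A = CP_b - target = 35 - 27 = 8
parts_B = target - CP_a = 27 - 12 = 15
total_parts = 8 + 15 = 23
Feed A = 957 * 8 / 23 = 332.87 kg
Feed B = 957 * 15 / 23 = 624.13 kg

332.87 kg


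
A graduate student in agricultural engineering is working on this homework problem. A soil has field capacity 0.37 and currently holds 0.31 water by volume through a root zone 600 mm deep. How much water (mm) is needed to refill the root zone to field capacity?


SMD = (FC - theta) * D
    = (0.37 - 0.31) * 600
    = 0.060 * 600
    = 36 mm


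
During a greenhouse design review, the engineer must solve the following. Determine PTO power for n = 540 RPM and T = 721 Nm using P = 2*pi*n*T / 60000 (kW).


P = 2*pi*n*T / 60000
  = 2*pi * 540 * 721 / 60000
  = 2446295.37 / 60000
  = 40.77 kW
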